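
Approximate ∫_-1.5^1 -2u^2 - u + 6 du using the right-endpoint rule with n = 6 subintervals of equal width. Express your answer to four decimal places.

Δu = (1 − (-1.5))/6 = 5/12.
Right endpoints: -13/12, -2/3, -0.25, 1/6, 7/12, 1.
f(-13/12) = 341/72, f(-2/3) = 52/9, f(-0.25) = 6.125, f(1/6) = 52/9, f(7/12) = 341/72, f(1) = 3.
Sum = Δu · [f(-13/12) + f(-2/3) + f(-0.25) + ...].
Sum ≈ 12.5637.

12.5637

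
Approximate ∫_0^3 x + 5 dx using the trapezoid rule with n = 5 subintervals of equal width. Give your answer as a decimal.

19.5

Δx = (3 − 0)/5 = 0.6.
f(0) = 5, f(0.6) = 5.6, f(1.2) = 6.2, f(1.8) = 6.8, f(2.4) = 7.4, f(3) = 8.
T_5 = (Δx/2)·[f(x_0) + 2f(x_1) + ... + 2f(x_{4}) + f(x_5)].
Sum = 19.5.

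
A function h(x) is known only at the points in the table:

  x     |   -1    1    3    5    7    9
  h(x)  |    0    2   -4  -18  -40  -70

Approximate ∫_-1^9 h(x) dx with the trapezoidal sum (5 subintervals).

-190

Δx = 2.
T_5 = (2/2)·[0 + 2·2 + 2·(-4) + 2·(-18) + 2·(-40) + (-70)] = -190.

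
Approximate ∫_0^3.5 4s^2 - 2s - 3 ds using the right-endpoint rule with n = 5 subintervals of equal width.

50.26

Δs = (3.5 − 0)/5 = 0.7.
Right endpoints: 0.7, 1.4, 2.1, 2.8, 3.5.
f(0.7) = -2.44, f(1.4) = 2.04, f(2.1) = 10.44, f(2.8) = 22.76, f(3.5) = 39.
Sum = Δs · [f(0.7) + f(1.4) + f(2.1) + f(2.8) + f(3.5)].
Sum = 50.26.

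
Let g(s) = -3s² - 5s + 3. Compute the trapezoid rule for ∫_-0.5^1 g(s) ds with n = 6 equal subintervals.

Δs = (1 − (-0.5))/6 = 0.25.
g(-0.5) = 4.75, g(-0.25) = 4.0625, g(0) = 3, g(0.25) = 1.5625, g(0.5) = -0.25, g(0.75) = -2.4375, g(1) = -5.
T_6 = (Δs/2)·[g(s_0) + 2g(s_1) + ... + 2g(s_{5}) + g(s_6)].
Sum = 1.453125.

1.453125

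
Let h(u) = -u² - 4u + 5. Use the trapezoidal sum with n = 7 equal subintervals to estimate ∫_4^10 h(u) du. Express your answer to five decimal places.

-450.73469

Δu = (10 − 4)/7 = 6/7.
h(4) = -27, h(34/7) = -1863/49, h(40/7) = -2475/49, h(46/7) = -3159/49, h(52/7) = -3915/49, h(58/7) = -4743/49, h(64/7) = -5643/49, h(10) = -135.
T_7 = (Δu/2)·[h(u_0) + 2h(u_1) + ... + 2h(u_{6}) + h(u_7)].
Sum ≈ -450.73469.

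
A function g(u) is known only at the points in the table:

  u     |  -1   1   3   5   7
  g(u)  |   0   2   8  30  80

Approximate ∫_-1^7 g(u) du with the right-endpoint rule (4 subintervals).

240

Δu = 2.
Sum = 2·[2 + 8 + 30 + 80] = 240.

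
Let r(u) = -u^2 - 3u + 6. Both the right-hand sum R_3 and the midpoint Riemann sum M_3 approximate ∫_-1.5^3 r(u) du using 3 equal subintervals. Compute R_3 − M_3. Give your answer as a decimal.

-17.71875

R_3 = -10.125.
M_3 = 7.59375.
R_3 − M_3 = -17.71875.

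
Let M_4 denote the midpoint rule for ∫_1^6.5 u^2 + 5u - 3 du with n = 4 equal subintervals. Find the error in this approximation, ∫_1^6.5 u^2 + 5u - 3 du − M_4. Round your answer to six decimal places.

0.866536

Exact integral: ∫_1^6.5 f(u) du ≈ 177.83333333.
M_4 ≈ 176.96679688.
Error ≈ 177.83333333 − 176.96679688 ≈ 0.866536.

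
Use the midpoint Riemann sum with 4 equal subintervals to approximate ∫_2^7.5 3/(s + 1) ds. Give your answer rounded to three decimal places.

3.102

Δs = (7.5 − 2)/4 = 1.375.
Midpoints: 2.6875, 4.0625, 5.4375, 6.8125.
f(2.6875) = 48/59, f(4.0625) = 16/27, f(5.4375) = 48/103, f(6.8125) = 0.384.
Sum = Δs · [f(2.6875) + f(4.0625) + f(5.4375) + f(6.8125)].
Sum ≈ 3.102.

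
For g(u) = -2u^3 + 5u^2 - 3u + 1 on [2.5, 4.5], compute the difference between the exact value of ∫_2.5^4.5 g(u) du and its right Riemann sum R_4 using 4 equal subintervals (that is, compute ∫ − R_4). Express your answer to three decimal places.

Exact integral: ∫_2.5^4.5 g(u) du ≈ -78.66667.
R_4 = -101.75.
Error ≈ -78.66667 − (-101.75) ≈ 23.083.

23.083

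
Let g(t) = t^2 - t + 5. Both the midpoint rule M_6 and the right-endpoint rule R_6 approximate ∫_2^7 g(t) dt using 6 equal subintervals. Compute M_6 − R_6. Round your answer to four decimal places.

-17.5347

M_6 ≈ 113.877315.
R_6 ≈ 131.412037.
M_6 − R_6 ≈ -17.5347.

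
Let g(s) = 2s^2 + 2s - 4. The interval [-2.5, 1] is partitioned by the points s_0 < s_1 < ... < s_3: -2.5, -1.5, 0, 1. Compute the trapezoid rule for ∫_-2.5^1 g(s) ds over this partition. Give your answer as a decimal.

Subinterval widths: 1, 1.5, 1.
g(-2.5) = 3.5, g(-1.5) = -2.5, g(0) = -4, g(1) = 0.
On each subinterval the trapezoid contributes (Δs_i/2)·[g(s_{i-1}) + g(s_i)].
Sum = -6.375.

-6.375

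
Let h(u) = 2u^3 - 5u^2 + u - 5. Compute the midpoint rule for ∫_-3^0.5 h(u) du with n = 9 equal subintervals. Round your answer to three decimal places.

Δu = (0.5 − (-3))/9 = 7/18.
Midpoints: -101/36, -29/12, -73/36, -59/36, -1.25, -31/36, -17/36, -1/12, 11/36.
h(-101/36) = -2130479/23328, h(-29/12) = -56027/864, h(-73/36) = -1032571/23328, h(-59/36) = -673541/23328, h(-1.25) = -17.96875, h(-31/36) = -253009/23328, h(-17/36) = -158579/23328, h(-1/12) = -4423/864, h(11/36) = -119071/23328.
Sum = Δu · [h(-101/36) + h(-29/12) + h(-73/36) + ...].
Sum ≈ -107.001.

-107.001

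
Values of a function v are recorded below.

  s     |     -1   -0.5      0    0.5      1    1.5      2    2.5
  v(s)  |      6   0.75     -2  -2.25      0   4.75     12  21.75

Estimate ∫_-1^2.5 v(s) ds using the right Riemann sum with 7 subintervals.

17.5

Δs = 0.5.
Sum = 0.5·[0.75 + (-2) + (-2.25) + 0 + 4.75 + 12 + 21.75] = 17.5.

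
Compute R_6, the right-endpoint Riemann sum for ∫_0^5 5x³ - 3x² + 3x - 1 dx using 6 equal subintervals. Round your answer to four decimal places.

Δx = (5 − 0)/6 = 5/6.
Right endpoints: 5/6, 5/3, 2.5, 10/3, 25/6, 5.
f(5/6) = 499/216, f(5/3) = 508/27, f(2.5) = 65.875, f(10/3) = 4343/27, f(25/6) = 69359/216, f(5) = 564.
Sum = Δx · [f(5/6) + f(5/3) + f(2.5) + ...].
Sum ≈ 944.1319.

944.1319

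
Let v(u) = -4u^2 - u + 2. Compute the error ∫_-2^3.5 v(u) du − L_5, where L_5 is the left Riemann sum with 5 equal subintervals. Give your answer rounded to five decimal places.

Exact integral: ∫_-2^3.5 v(u) du ≈ -60.9583333.
L_5 = -44.22.
Error ≈ -60.9583333 − (-44.22) ≈ -16.73833.

-16.73833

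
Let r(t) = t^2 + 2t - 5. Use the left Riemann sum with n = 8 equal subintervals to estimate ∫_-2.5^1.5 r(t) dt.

-18.5

Δt = (1.5 − (-2.5))/8 = 0.5.
Left endpoints: -2.5, -2, -1.5, -1, -0.5, 0, 0.5, 1.
r(-2.5) = -3.75, r(-2) = -5, r(-1.5) = -5.75, r(-1) = -6, r(-0.5) = -5.75, r(0) = -5, r(0.5) = -3.75, r(1) = -2.
Sum = Δt · [r(-2.5) + r(-2) + r(-1.5) + ...].
Sum = -18.5.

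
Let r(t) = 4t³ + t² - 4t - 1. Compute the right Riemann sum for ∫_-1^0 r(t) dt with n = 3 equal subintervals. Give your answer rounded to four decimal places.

Δt = (0 − (-1))/3 = 1/3.
Right endpoints: -2/3, -1/3, 0.
r(-2/3) = 25/27, r(-1/3) = 8/27, r(0) = -1.
Sum = Δt · [r(-2/3) + r(-1/3) + r(0)].
Sum ≈ 0.0741.

0.0741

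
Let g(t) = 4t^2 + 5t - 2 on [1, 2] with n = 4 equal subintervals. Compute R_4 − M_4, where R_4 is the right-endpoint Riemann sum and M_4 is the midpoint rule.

R_4 = 17.
M_4 = 14.8125.
R_4 − M_4 = 2.1875.

2.1875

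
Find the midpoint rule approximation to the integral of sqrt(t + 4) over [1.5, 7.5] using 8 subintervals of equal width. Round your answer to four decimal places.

17.4014

Δt = (7.5 − 1.5)/8 = 0.75.
Midpoints: 1.875, 2.625, 3.375, 4.125, 4.875, 5.625, 6.375, 7.125.
f(1.875) ≈ 2.4238, f(2.625) ≈ 2.5739, f(3.375) ≈ 2.7157, f(4.125) ≈ 2.8504, f(4.875) ≈ 2.9791, f(5.625) ≈ 3.1024, f(6.375) ≈ 3.2210, f(7.125) ≈ 3.3354.
Sum = Δt · [f(1.875) + f(2.625) + f(3.375) + ...].
Sum ≈ 17.4014.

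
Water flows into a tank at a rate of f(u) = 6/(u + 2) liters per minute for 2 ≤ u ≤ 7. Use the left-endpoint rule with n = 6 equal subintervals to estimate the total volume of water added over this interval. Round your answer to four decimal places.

5.2301

Δu = (7 − 2)/6 = 5/6.
Left endpoints: 2, 17/6, 11/3, 4.5, 16/3, 37/6.
f(2) = 1.5, f(17/6) = 36/29, f(11/3) = 18/17, f(4.5) = 12/13, f(16/3) = 9/11, f(37/6) = 36/49.
Sum = Δu · [f(2) + f(17/6) + f(11/3) + ...].
Sum ≈ 5.2301.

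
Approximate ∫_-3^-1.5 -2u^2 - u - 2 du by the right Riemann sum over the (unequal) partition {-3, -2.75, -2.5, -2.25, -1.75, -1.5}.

Subinterval widths: 0.25, 0.25, 0.25, 0.5, 0.25.
Right endpoints: -2.75, -2.5, -2.25, -1.75, -1.5.
f(-2.75) = -14.375, f(-2.5) = -12, f(-2.25) = -9.875, f(-1.75) = -6.375, f(-1.5) = -5.
Sum = Σ Δu_i · f(u_i).
Sum = -13.5.

-13.5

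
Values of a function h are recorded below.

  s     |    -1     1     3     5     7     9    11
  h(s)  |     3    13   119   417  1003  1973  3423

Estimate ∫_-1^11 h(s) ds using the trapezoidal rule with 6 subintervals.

Δs = 2.
T_6 = (2/2)·[3 + 2·13 + 2·119 + 2·417 + 2·1003 + 2·1973 + 3423] = 10476.

10476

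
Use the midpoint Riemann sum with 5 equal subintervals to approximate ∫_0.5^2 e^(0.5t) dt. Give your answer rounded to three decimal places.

Δt = (2 − 0.5)/5 = 0.3.
Midpoints: 0.65, 0.95, 1.25, 1.55, 1.85.
f(0.65) ≈ 1.384, f(0.95) ≈ 1.608, f(1.25) ≈ 1.868, f(1.55) ≈ 2.171, f(1.85) ≈ 2.522.
Sum = Δt · [f(0.65) + f(0.95) + f(1.25) + f(1.55) + f(1.85)].
Sum ≈ 2.866.

2.866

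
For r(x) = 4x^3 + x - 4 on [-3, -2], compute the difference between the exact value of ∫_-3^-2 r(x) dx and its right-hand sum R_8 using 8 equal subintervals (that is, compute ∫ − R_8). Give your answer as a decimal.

-4.734375

Exact integral: ∫_-3^-2 r(x) dx = -71.5.
R_8 = -66.765625.
Error = -71.5 − (-66.765625) = -4.734375.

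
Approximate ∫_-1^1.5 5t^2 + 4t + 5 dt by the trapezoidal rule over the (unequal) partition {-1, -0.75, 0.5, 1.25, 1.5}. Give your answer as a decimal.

24.296875

Subinterval widths: 0.25, 1.25, 0.75, 0.25.
f(-1) = 6, f(-0.75) = 4.8125, f(0.5) = 8.25, f(1.25) = 17.8125, f(1.5) = 22.25.
On each subinterval the trapezoid contributes (Δt_i/2)·[f(t_{i-1}) + f(t_i)].
Sum = 24.296875.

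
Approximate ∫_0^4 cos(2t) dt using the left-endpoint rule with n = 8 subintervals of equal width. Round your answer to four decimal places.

0.7391

Δt = (4 − 0)/8 = 0.5.
Left endpoints: 0, 0.5, 1, 1.5, 2, 2.5, 3, 3.5.
f(0) ≈ 1.0000, f(0.5) ≈ 0.5403, f(1) ≈ -0.4161, f(1.5) ≈ -0.9900, f(2) ≈ -0.6536, f(2.5) ≈ 0.2837, f(3) ≈ 0.9602, f(3.5) ≈ 0.7539.
Sum = Δt · [f(0) + f(0.5) + f(1) + ...].
Sum ≈ 0.7391.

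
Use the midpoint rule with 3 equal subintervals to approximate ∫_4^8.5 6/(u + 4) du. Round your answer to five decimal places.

2.67258

Δu = (8.5 − 4)/3 = 1.5.
Midpoints: 4.75, 6.25, 7.75.
f(4.75) = 24/35, f(6.25) = 24/41, f(7.75) = 24/47.
Sum = Δu · [f(4.75) + f(6.25) + f(7.75)].
Sum ≈ 2.67258.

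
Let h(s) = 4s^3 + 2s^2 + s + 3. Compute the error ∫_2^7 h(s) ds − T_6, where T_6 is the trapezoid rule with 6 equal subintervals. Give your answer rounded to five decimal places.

-32.40741

Exact integral: ∫_2^7 h(s) ds ≈ 2645.8333333.
T_6 ≈ 2678.2407407.
Error ≈ 2645.8333333 − 2678.2407407 ≈ -32.40741.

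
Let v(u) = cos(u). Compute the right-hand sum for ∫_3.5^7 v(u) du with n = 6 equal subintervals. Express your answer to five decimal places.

1.47205

Δu = (7 − 3.5)/6 = 7/12.
Right endpoints: 49/12, 14/3, 5.25, 35/6, 77/12, 7.
v(49/12) ≈ -0.58838, v(14/3) ≈ -0.04571, v(5.25) ≈ 0.51209, v(35/6) ≈ 0.90051, v(77/12) ≈ 0.99110, v(7) ≈ 0.75390.
Sum = Δu · [v(49/12) + v(14/3) + v(5.25) + ...].
Sum ≈ 1.47205.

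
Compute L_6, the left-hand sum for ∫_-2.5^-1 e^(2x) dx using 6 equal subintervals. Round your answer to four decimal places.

Δx = (-1 − (-2.5))/6 = 0.25.
Left endpoints: -2.5, -2.25, -2, -1.75, -1.5, -1.25.
f(-2.5) ≈ 0.0067, f(-2.25) ≈ 0.0111, f(-2) ≈ 0.0183, f(-1.75) ≈ 0.0302, f(-1.5) ≈ 0.0498, f(-1.25) ≈ 0.0821.
Sum = Δx · [f(-2.5) + f(-2.25) + f(-2) + ...].
Sum ≈ 0.0496.

0.0496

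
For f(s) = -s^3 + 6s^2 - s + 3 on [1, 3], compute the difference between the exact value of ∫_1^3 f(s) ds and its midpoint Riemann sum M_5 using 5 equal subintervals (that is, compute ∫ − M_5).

Exact integral: ∫_1^3 f(s) ds = 34.
M_5 = 34.
Error = 34 − 34 = 0.

0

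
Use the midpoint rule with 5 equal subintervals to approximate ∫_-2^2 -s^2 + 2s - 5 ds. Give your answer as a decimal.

Δs = (2 − (-2))/5 = 0.8.
Midpoints: -1.6, -0.8, 0, 0.8, 1.6.
f(-1.6) = -10.76, f(-0.8) = -7.24, f(0) = -5, f(0.8) = -4.04, f(1.6) = -4.36.
Sum = Δs · [f(-1.6) + f(-0.8) + f(0) + f(0.8) + f(1.6)].
Sum = -25.12.

-25.12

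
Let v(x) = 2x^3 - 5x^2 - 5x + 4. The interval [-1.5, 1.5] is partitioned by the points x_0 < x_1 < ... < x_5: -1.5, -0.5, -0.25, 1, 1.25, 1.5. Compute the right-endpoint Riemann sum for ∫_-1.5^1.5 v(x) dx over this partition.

-2.3125

Subinterval widths: 1, 0.25, 1.25, 0.25, 0.25.
Right endpoints: -0.5, -0.25, 1, 1.25, 1.5.
v(-0.5) = 5, v(-0.25) = 4.90625, v(1) = -4, v(1.25) = -6.15625, v(1.5) = -8.
Sum = Σ Δx_i · v(x_i).
Sum = -2.3125.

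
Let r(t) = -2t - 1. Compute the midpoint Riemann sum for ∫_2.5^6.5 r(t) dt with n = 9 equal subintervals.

Δt = (6.5 − 2.5)/9 = 4/9.
Midpoints: 49/18, 19/6, 65/18, 73/18, 4.5, 89/18, 97/18, 35/6, 113/18.
r(49/18) = -58/9, r(19/6) = -22/3, r(65/18) = -74/9, r(73/18) = -82/9, r(4.5) = -10, r(89/18) = -98/9, r(97/18) = -106/9, r(35/6) = -38/3, r(113/18) = -122/9.
Sum = Δt · [r(49/18) + r(19/6) + r(65/18) + ...].
Sum = -40.

-40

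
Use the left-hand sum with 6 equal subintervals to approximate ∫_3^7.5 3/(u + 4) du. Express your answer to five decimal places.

Δu = (7.5 − 3)/6 = 0.75.
Left endpoints: 3, 3.75, 4.5, 5.25, 6, 6.75.
f(3) = 3/7, f(3.75) = 12/31, f(4.5) = 6/17, f(5.25) = 12/37, f(6) = 0.3, f(6.75) = 12/43.
Sum = Δu · [f(3) + f(3.75) + f(4.5) + ...].
Sum ≈ 1.55400.

1.55400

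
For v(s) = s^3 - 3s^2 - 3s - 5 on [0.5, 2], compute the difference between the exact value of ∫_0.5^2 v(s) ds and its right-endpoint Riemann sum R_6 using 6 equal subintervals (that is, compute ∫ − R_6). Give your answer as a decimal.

Exact integral: ∫_0.5^2 v(s) ds = -17.015625.
R_6 = -17.98828125.
Error = -17.015625 − (-17.98828125) = 0.97265625.

0.97265625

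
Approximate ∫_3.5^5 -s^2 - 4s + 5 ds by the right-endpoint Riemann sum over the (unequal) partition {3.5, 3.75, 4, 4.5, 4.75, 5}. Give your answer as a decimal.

Subinterval widths: 0.25, 0.25, 0.5, 0.25, 0.25.
Right endpoints: 3.75, 4, 4.5, 4.75, 5.
f(3.75) = -24.0625, f(4) = -27, f(4.5) = -33.25, f(4.75) = -36.5625, f(5) = -40.
Sum = Σ Δs_i · f(s_i).
Sum = -48.53125.

-48.53125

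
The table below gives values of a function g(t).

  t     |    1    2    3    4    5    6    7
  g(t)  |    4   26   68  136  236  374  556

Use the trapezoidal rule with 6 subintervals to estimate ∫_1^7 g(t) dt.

1120

Δt = 1.
T_6 = (1/2)·[4 + 2·26 + 2·68 + 2·136 + 2·236 + 2·374 + 556] = 1120.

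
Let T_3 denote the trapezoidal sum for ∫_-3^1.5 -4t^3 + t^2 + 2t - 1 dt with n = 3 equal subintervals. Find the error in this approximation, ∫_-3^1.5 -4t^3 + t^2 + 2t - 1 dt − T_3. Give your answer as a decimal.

Exact integral: ∫_-3^1.5 f(t) dt = 74.8125.
T_3 = 91.6875.
Error = 74.8125 − 91.6875 = -16.875.

-16.875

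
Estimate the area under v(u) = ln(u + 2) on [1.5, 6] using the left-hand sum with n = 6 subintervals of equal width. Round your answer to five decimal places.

Δu = (6 − 1.5)/6 = 0.75.
Left endpoints: 1.5, 2.25, 3, 3.75, 4.5, 5.25.
v(1.5) ≈ 1.25276, v(2.25) ≈ 1.44692, v(3) ≈ 1.60944, v(3.75) ≈ 1.74920, v(4.5) ≈ 1.87180, v(5.25) ≈ 1.98100.
Sum = Δu · [v(1.5) + v(2.25) + v(3) + ...].
Sum ≈ 7.43334.

7.43334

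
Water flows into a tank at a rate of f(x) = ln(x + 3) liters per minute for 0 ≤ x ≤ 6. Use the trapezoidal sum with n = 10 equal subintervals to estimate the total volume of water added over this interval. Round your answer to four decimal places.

Δx = (6 − 0)/10 = 0.6.
f(0) ≈ 1.0986, f(0.6) ≈ 1.2809, f(1.2) ≈ 1.4351, f(1.8) ≈ 1.5686, f(2.4) ≈ 1.6864, f(3) ≈ 1.7918, f(3.6) ≈ 1.8871, f(4.2) ≈ 1.9741, f(4.8) ≈ 2.0541, f(5.4) ≈ 2.1282, f(6) ≈ 2.1972.
T_10 = (Δx/2)·[f(x_0) + 2f(x_1) + ... + 2f(x_{9}) + f(x_10)].
Sum ≈ 10.4725.

10.4725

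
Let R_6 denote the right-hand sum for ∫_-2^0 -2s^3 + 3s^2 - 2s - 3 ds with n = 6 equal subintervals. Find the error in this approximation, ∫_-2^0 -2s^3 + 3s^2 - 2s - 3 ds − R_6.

Exact integral: ∫_-2^0 f(s) ds = 14.
R_6 = 9.
Error = 14 − 9 = 5.

5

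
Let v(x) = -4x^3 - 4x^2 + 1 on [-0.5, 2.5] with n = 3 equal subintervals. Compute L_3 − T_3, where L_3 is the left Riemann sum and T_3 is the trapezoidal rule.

43.5

L_3 = -21.5.
T_3 = -65.
L_3 − T_3 = 43.5.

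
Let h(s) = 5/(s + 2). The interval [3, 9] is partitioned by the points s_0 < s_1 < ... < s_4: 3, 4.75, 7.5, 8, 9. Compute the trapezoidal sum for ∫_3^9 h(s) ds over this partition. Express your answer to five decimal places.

3.99920

Subinterval widths: 1.75, 2.75, 0.5, 1.
h(3) = 1, h(4.75) = 20/27, h(7.5) = 10/19, h(8) = 0.5, h(9) = 5/11.
On each subinterval the trapezoid contributes (Δs_i/2)·[h(s_{i-1}) + h(s_i)].
Sum ≈ 3.99920.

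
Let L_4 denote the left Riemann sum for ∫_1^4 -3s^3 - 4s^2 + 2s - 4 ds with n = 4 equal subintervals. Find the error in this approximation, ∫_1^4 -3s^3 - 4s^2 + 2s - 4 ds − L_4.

Exact integral: ∫_1^4 f(s) ds = -272.25.
L_4 = -188.578125.
Error = -272.25 − (-188.578125) = -83.671875.

-83.671875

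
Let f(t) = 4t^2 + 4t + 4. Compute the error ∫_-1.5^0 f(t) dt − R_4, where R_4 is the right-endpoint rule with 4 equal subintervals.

Exact integral: ∫_-1.5^0 f(t) dt = 6.
R_4 = 5.578125.
Error = 6 − 5.578125 = 0.421875.

0.421875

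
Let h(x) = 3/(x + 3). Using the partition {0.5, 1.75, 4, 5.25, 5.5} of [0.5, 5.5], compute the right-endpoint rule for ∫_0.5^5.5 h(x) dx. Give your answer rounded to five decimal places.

2.29654

Subinterval widths: 1.25, 2.25, 1.25, 0.25.
Right endpoints: 1.75, 4, 5.25, 5.5.
h(1.75) = 12/19, h(4) = 3/7, h(5.25) = 4/11, h(5.5) = 6/17.
Sum = Σ Δx_i · h(x_i).
Sum ≈ 2.29654.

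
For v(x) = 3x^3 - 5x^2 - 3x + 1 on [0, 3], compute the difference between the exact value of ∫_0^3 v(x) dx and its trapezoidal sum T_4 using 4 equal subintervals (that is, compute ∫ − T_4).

-2.390625

Exact integral: ∫_0^3 v(x) dx = 5.25.
T_4 = 7.640625.
Error = 5.25 − 7.640625 = -2.390625.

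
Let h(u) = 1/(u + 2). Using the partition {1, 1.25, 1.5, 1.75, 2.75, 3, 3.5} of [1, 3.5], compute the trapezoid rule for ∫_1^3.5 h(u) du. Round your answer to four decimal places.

0.6087

Subinterval widths: 0.25, 0.25, 0.25, 1, 0.25, 0.5.
h(1) = 1/3, h(1.25) = 4/13, h(1.5) = 2/7, h(1.75) = 4/15, h(2.75) = 4/19, h(3) = 0.2, h(3.5) = 2/11.
On each subinterval the trapezoid contributes (Δu_i/2)·[h(u_{i-1}) + h(u_i)].
Sum ≈ 0.6087.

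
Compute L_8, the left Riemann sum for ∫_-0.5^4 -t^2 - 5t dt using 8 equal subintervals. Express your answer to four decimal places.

-50.2295

Δt = (4 − (-0.5))/8 = 0.5625.
Left endpoints: -0.5, 0.0625, 0.625, 1.1875, 1.75, 2.3125, 2.875, 3.4375.
f(-0.5) = 2.25, f(0.0625) = -0.31640625, f(0.625) = -3.515625, f(1.1875) = -7.34765625, f(1.75) = -11.8125, f(2.3125) = -16.91015625, f(2.875) = -22.640625, f(3.4375) = -29.00390625.
Sum = Δt · [f(-0.5) + f(0.0625) + f(0.625) + ...].
Sum ≈ -50.2295.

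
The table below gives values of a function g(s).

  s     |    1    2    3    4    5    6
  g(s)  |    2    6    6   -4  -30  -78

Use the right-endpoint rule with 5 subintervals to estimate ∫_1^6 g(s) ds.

-100

Δs = 1.
Sum = 1·[6 + 6 + (-4) + (-30) + (-78)] = -100.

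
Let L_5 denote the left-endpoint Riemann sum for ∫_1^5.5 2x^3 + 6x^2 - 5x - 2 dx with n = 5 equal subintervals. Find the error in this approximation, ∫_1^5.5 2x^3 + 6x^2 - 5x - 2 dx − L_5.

Exact integral: ∫_1^5.5 f(x) dx = 705.65625.
L_5 = 503.46.
Error = 705.65625 − 503.46 = 202.19625.

202.19625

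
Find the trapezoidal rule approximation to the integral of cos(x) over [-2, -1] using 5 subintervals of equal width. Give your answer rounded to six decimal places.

Δx = (-1 − (-2))/5 = 0.2.
f(-2) ≈ -0.416147, f(-1.8) ≈ -0.227202, f(-1.6) ≈ -0.029200, f(-1.4) ≈ 0.169967, f(-1.2) ≈ 0.362358, f(-1) ≈ 0.540302.
T_5 = (Δx/2)·[f(x_0) + 2f(x_1) + ... + 2f(x_{4}) + f(x_5)].
Sum ≈ 0.067600.

0.067600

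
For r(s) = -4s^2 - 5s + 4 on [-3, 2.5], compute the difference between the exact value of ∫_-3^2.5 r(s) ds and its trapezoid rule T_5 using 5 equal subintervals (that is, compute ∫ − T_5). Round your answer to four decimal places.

Exact integral: ∫_-3^2.5 r(s) ds ≈ -27.958333.
T_5 = -32.395.
Error ≈ -27.958333 − (-32.395) ≈ 4.4367.

4.4367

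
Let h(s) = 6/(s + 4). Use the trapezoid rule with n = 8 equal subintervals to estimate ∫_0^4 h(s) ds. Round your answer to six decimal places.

4.164731

Δs = (4 − 0)/8 = 0.5.
h(0) = 1.5, h(0.5) = 4/3, h(1) = 1.2, h(1.5) = 12/11, h(2) = 1, h(2.5) = 12/13, h(3) = 6/7, h(3.5) = 0.8, h(4) = 0.75.
T_8 = (Δs/2)·[h(s_0) + 2h(s_1) + ... + 2h(s_{7}) + h(s_8)].
Sum ≈ 4.164731.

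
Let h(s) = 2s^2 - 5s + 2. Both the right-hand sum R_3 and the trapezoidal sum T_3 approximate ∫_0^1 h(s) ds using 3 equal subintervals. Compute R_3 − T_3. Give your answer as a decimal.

R_3 ≈ -0.2962963.
T_3 ≈ 0.2037037.
R_3 − T_3 = -0.5.

-0.5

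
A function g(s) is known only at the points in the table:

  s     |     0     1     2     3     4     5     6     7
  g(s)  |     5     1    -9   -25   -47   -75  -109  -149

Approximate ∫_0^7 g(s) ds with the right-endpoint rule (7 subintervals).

Δs = 1.
Sum = 1·[1 + (-9) + (-25) + (-47) + (-75) + (-109) + (-149)] = -413.

-413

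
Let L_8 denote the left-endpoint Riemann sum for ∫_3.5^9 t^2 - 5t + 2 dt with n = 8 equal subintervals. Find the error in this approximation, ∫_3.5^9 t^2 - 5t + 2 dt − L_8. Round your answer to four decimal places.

13.7464

Exact integral: ∫_3.5^9 f(t) dt ≈ 67.833333.
L_8 ≈ 54.086914.
Error ≈ 67.833333 − 54.086914 ≈ 13.7464.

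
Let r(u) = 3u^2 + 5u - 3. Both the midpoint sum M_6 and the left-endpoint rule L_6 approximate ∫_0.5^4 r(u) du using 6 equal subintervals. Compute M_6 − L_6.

17.9921875

M_6 ≈ 92.45226.
L_6 ≈ 74.46007.
M_6 − L_6 = 17.9921875.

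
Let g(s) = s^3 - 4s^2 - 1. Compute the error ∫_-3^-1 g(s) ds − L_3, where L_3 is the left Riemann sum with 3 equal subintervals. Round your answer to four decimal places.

Exact integral: ∫_-3^-1 g(s) ds ≈ -56.666667.
L_3 ≈ -77.481481.
Error ≈ -56.666667 − (-77.481481) ≈ 20.8148.

20.8148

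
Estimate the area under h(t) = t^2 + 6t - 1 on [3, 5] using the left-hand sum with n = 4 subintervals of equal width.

71.75

Δt = (5 − 3)/4 = 0.5.
Left endpoints: 3, 3.5, 4, 4.5.
h(3) = 26, h(3.5) = 32.25, h(4) = 39, h(4.5) = 46.25.
Sum = Δt · [h(3) + h(3.5) + h(4) + h(4.5)].
Sum = 71.75.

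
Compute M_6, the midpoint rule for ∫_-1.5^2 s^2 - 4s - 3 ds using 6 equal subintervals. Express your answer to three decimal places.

Δs = (2 − (-1.5))/6 = 7/12.
Midpoints: -29/24, -0.625, -1/24, 13/24, 1.125, 41/24.
f(-29/24) = 1897/576, f(-0.625) = -0.109375, f(-1/24) = -1631/576, f(13/24) = -2807/576, f(1.125) = -6.234375, f(41/24) = -3983/576.
Sum = Δs · [f(-29/24) + f(-0.625) + f(-1/24) + ...].
Sum ≈ -10.308.

-10.308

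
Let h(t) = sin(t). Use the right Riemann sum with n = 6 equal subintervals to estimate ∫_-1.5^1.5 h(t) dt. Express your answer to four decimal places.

0.4987

Δt = (1.5 − (-1.5))/6 = 0.5.
Right endpoints: -1, -0.5, 0, 0.5, 1, 1.5.
h(-1) ≈ -0.8415, h(-0.5) ≈ -0.4794, h(0) ≈ 0.0000, h(0.5) ≈ 0.4794, h(1) ≈ 0.8415, h(1.5) ≈ 0.9975.
Sum = Δt · [h(-1) + h(-0.5) + h(0) + ...].
Sum ≈ 0.4987.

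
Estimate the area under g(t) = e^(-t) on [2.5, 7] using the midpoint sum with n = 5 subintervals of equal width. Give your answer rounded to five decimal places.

0.07850

Δt = (7 − 2.5)/5 = 0.9.
Midpoints: 2.95, 3.85, 4.75, 5.65, 6.55.
g(2.95) ≈ 0.05234, g(3.85) ≈ 0.02128, g(4.75) ≈ 0.00865, g(5.65) ≈ 0.00352, g(6.55) ≈ 0.00143.
Sum = Δt · [g(2.95) + g(3.85) + g(4.75) + g(5.65) + g(6.55)].
Sum ≈ 0.07850.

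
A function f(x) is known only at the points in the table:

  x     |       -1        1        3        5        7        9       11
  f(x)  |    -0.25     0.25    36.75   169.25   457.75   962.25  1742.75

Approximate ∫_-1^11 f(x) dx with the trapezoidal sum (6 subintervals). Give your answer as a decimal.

4995

Δx = 2.
T_6 = (2/2)·[(-0.25) + 2·0.25 + 2·36.75 + 2·169.25 + 2·457.75 + 2·962.25 + 1742.75] = 4995.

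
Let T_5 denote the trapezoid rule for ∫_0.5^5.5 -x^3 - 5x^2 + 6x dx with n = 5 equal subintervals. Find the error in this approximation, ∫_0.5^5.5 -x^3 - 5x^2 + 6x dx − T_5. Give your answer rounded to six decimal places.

Exact integral: ∫_0.5^5.5 f(x) dx ≈ -415.83333333.
T_5 = -427.5.
Error ≈ -415.83333333 − (-427.5) ≈ 11.666667.

11.666667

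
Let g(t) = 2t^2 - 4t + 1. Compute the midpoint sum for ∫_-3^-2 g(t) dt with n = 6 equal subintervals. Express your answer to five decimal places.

Δt = (-2 − (-3))/6 = 1/6.
Midpoints: -35/12, -2.75, -31/12, -29/12, -2.25, -25/12.
g(-35/12) = 2137/72, g(-2.75) = 27.125, g(-31/12) = 1777/72, g(-29/12) = 1609/72, g(-2.25) = 20.125, g(-25/12) = 1297/72.
Sum = Δt · [g(-35/12) + g(-2.75) + g(-31/12) + ...].
Sum ≈ 23.66204.

23.66204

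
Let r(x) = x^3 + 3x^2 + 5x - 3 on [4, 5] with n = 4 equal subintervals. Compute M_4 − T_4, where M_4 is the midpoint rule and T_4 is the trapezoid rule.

M_4 = 172.6640625.
T_4 = 172.921875.
M_4 − T_4 = -0.2578125.

-0.2578125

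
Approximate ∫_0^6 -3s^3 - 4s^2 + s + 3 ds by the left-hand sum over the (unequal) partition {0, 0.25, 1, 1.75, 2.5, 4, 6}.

-614.53125

Subinterval widths: 0.25, 0.75, 0.75, 0.75, 1.5, 2.
Left endpoints: 0, 0.25, 1, 1.75, 2.5, 4.
f(0) = 3, f(0.25) = 2.953125, f(1) = -3, f(1.75) = -23.578125, f(2.5) = -66.375, f(4) = -249.
Sum = Σ Δs_i · f(s_i).
Sum = -614.53125.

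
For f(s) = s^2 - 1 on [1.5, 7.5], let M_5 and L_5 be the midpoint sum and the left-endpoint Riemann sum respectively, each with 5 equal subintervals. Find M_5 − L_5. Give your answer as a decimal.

M_5 = 132.78.
L_5 = 102.54.
M_5 − L_5 = 30.24.

30.24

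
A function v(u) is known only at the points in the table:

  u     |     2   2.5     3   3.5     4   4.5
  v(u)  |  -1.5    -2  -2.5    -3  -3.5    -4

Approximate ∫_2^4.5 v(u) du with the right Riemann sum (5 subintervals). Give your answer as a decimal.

-7.5

Δu = 0.5.
Sum = 0.5·[(-2) + (-2.5) + (-3) + (-3.5) + (-4)] = -7.5.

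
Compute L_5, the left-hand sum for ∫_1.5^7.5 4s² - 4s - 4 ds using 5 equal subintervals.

Δs = (7.5 − 1.5)/5 = 1.2.
Left endpoints: 1.5, 2.7, 3.9, 5.1, 6.3.
f(1.5) = -1, f(2.7) = 14.36, f(3.9) = 41.24, f(5.1) = 79.64, f(6.3) = 129.56.
Sum = Δs · [f(1.5) + f(2.7) + f(3.9) + f(5.1) + f(6.3)].
Sum = 316.56.

316.56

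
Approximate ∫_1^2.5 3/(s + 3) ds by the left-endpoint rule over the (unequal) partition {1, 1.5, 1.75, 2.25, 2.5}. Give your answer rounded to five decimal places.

1.00031

Subinterval widths: 0.5, 0.25, 0.5, 0.25.
Left endpoints: 1, 1.5, 1.75, 2.25.
f(1) = 0.75, f(1.5) = 2/3, f(1.75) = 12/19, f(2.25) = 4/7.
Sum = Σ Δs_i · f(s_i).
Sum ≈ 1.00031.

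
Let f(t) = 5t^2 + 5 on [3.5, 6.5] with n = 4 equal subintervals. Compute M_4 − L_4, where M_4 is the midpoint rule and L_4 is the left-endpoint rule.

M_4 = 400.546875.
L_4 = 346.40625.
M_4 − L_4 = 54.140625.

54.140625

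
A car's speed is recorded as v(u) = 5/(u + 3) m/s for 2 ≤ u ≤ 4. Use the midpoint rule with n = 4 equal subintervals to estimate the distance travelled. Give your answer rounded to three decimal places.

1.681

Δu = (4 − 2)/4 = 0.5.
Midpoints: 2.25, 2.75, 3.25, 3.75.
v(2.25) = 20/21, v(2.75) = 20/23, v(3.25) = 0.8, v(3.75) = 20/27.
Sum = Δu · [v(2.25) + v(2.75) + v(3.25) + v(3.75)].
Sum ≈ 1.681.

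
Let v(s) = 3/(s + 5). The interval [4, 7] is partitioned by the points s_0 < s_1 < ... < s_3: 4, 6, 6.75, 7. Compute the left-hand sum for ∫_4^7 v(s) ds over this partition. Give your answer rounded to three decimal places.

Subinterval widths: 2, 0.75, 0.25.
Left endpoints: 4, 6, 6.75.
v(4) = 1/3, v(6) = 3/11, v(6.75) = 12/47.
Sum = Σ Δs_i · v(s_i).
Sum ≈ 0.935.

0.935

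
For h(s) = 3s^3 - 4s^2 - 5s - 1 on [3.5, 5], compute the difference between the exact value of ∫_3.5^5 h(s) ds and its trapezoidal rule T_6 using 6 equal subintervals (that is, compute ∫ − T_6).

Exact integral: ∫_3.5^5 h(s) ds = 213.328125.
T_6 = 213.86328125.
Error = 213.328125 − 213.86328125 = -0.53515625.

-0.53515625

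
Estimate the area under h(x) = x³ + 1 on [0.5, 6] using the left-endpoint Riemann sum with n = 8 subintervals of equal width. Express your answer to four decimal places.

259.5017

Δx = (6 − 0.5)/8 = 0.6875.
Left endpoints: 0.5, 1.1875, 1.875, 2.5625, 3.25, 3.9375, 4.625, 5.3125.
h(0.5) = 1.125, h(1.1875) = 10955/4096, h(1.875) = 3887/512, h(2.5625) = 73017/4096, h(3.25) = 35.328125, h(3.9375) = 254143/4096, h(4.625) = 51165/512, h(5.3125) = 618221/4096.
Sum = Δx · [h(0.5) + h(1.1875) + h(1.875) + ...].
Sum ≈ 259.5017.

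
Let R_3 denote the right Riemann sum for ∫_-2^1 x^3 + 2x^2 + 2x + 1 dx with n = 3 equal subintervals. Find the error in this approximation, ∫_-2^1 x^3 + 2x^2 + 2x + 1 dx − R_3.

Exact integral: ∫_-2^1 f(x) dx = 2.25.
R_3 = 7.
Error = 2.25 − 7 = -4.75.

-4.75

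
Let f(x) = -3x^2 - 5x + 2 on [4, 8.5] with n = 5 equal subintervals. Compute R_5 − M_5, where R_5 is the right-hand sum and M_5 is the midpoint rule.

R_5 = -769.635.
M_5 = -680.83875.
R_5 − M_5 = -88.79625.

-88.79625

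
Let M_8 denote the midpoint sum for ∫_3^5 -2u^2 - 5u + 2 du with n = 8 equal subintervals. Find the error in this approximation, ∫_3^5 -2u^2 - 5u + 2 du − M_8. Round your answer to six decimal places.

-0.020833

Exact integral: ∫_3^5 f(u) du ≈ -101.33333333.
M_8 = -101.3125.
Error ≈ -101.33333333 − (-101.3125) ≈ -0.020833.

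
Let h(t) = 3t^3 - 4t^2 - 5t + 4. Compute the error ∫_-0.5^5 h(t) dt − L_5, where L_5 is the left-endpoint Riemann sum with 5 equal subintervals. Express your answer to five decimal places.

118.85729

Exact integral: ∫_-0.5^5 h(t) dt ≈ 261.9947917.
L_5 = 143.1375.
Error ≈ 261.9947917 − 143.1375 ≈ 118.85729.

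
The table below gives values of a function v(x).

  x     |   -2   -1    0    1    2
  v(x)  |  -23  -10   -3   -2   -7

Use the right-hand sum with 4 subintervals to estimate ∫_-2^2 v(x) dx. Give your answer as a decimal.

Δx = 1.
Sum = 1·[(-10) + (-3) + (-2) + (-7)] = -22.

-22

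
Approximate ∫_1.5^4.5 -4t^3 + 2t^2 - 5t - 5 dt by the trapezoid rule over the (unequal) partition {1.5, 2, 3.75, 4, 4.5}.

Subinterval widths: 0.5, 1.75, 0.25, 0.5.
f(1.5) = -21.5, f(2) = -39, f(3.75) = -206.5625, f(4) = -249, f(4.5) = -351.5.
On each subinterval the trapezoid contributes (Δt_i/2)·[f(t_{i-1}) + f(t_i)].
Sum = -437.0625.

-437.0625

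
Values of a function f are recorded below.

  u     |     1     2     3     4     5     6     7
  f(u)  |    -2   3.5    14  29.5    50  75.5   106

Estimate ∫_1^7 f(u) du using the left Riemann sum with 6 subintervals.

Δu = 1.
Sum = 1·[(-2) + 3.5 + 14 + 29.5 + 50 + 75.5] = 170.5.

170.5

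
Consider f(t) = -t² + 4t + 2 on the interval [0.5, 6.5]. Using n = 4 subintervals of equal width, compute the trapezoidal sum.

2.25

Δt = (6.5 − 0.5)/4 = 1.5.
f(0.5) = 3.75, f(2) = 6, f(3.5) = 3.75, f(5) = -3, f(6.5) = -14.25.
T_4 = (Δt/2)·[f(t_0) + 2f(t_1) + 2f(t_2) + 2f(t_3) + f(t_4)].
Sum = 2.25.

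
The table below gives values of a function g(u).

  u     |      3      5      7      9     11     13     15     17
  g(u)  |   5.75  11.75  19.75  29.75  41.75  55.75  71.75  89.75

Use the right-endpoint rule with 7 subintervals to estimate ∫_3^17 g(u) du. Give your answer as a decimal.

Δu = 2.
Sum = 2·[11.75 + 19.75 + 29.75 + 41.75 + 55.75 + 71.75 + 89.75] = 640.5.

640.5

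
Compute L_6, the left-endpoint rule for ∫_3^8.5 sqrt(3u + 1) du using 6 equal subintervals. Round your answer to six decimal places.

22.364806

Δu = (8.5 − 3)/6 = 11/12.
Left endpoints: 3, 47/12, 29/6, 5.75, 20/3, 91/12.
f(3) ≈ 3.162278, f(47/12) ≈ 3.570714, f(29/6) ≈ 3.937004, f(5.75) ≈ 4.272002, f(20/3) ≈ 4.582576, f(91/12) ≈ 4.873397.
Sum = Δu · [f(3) + f(47/12) + f(29/6) + ...].
Sum ≈ 22.364806.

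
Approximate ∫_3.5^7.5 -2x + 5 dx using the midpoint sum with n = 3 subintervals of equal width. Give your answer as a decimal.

-24

Δx = (7.5 − 3.5)/3 = 4/3.
Midpoints: 25/6, 5.5, 41/6.
f(25/6) = -10/3, f(5.5) = -6, f(41/6) = -26/3.
Sum = Δx · [f(25/6) + f(5.5) + f(41/6)].
Sum = -24.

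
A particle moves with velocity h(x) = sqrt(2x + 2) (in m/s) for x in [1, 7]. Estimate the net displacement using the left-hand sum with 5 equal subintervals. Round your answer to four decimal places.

17.4369

Δx = (7 − 1)/5 = 1.2.
Left endpoints: 1, 2.2, 3.4, 4.6, 5.8.
h(1) ≈ 2.0000, h(2.2) ≈ 2.5298, h(3.4) ≈ 2.9665, h(4.6) ≈ 3.3466, h(5.8) ≈ 3.6878.
Sum = Δx · [h(1) + h(2.2) + h(3.4) + h(4.6) + h(5.8)].
Sum ≈ 17.4369.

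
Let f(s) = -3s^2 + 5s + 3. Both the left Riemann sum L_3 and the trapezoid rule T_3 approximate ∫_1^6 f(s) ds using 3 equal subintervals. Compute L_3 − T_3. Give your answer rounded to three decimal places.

L_3 ≈ -52.77778.
T_3 ≈ -119.44444.
L_3 − T_3 ≈ 66.667.

66.667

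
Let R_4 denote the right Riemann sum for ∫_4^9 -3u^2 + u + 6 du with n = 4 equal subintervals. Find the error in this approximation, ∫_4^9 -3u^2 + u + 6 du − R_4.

Exact integral: ∫_4^9 f(u) du = -602.5.
R_4 = -725.15625.
Error = -602.5 − (-725.15625) = 122.65625.

122.65625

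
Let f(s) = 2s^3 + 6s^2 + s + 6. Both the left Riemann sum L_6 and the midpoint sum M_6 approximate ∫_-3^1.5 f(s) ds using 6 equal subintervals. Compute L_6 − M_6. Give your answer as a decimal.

L_6 = 37.7578125.
M_6 = 46.08984375.
L_6 − M_6 = -8.33203125.

-8.33203125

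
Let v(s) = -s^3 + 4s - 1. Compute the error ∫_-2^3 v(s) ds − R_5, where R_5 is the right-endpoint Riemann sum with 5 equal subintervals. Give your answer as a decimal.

Exact integral: ∫_-2^3 v(s) ds = -11.25.
R_5 = -20.
Error = -11.25 − (-20) = 8.75.

8.75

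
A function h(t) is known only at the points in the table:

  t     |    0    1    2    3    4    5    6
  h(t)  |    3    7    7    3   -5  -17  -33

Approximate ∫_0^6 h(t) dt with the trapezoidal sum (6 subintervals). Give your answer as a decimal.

Δt = 1.
T_6 = (1/2)·[3 + 2·7 + 2·7 + 2·3 + 2·(-5) + 2·(-17) + (-33)] = -20.

-20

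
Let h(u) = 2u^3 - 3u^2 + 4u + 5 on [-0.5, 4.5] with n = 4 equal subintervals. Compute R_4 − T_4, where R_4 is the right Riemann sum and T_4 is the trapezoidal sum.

R_4 = 279.53125.
T_4 = 190.46875.
R_4 − T_4 = 89.0625.

89.0625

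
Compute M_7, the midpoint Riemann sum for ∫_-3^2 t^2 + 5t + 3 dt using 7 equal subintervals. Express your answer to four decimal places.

Δt = (2 − (-3))/7 = 5/7.
Midpoints: -37/14, -27/14, -17/14, -0.5, 3/14, 13/14, 23/14.
f(-37/14) = -633/196, f(-27/14) = -573/196, f(-17/14) = -313/196, f(-0.5) = 0.75, f(3/14) = 807/196, f(13/14) = 1667/196, f(23/14) = 2727/196.
Sum = Δt · [f(-37/14) + f(-27/14) + f(-17/14) + ...].
Sum ≈ 13.9541.

13.9541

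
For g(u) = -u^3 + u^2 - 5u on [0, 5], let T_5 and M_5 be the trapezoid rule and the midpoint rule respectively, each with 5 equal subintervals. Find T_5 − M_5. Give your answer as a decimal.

-8.125

T_5 = -182.5.
M_5 = -174.375.
T_5 − M_5 = -8.125.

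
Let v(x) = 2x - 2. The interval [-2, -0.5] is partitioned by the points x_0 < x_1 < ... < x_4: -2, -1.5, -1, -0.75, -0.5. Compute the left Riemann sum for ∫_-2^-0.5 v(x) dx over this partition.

Subinterval widths: 0.5, 0.5, 0.25, 0.25.
Left endpoints: -2, -1.5, -1, -0.75.
v(-2) = -6, v(-1.5) = -5, v(-1) = -4, v(-0.75) = -3.5.
Sum = Σ Δx_i · v(x_i).
Sum = -7.375.

-7.375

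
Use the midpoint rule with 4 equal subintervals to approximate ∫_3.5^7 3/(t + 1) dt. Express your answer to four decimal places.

1.7229

Δt = (7 − 3.5)/4 = 0.875.
Midpoints: 3.9375, 4.8125, 5.6875, 6.5625.
f(3.9375) = 48/79, f(4.8125) = 16/31, f(5.6875) = 48/107, f(6.5625) = 48/121.
Sum = Δt · [f(3.9375) + f(4.8125) + f(5.6875) + f(6.5625)].
Sum ≈ 1.7229.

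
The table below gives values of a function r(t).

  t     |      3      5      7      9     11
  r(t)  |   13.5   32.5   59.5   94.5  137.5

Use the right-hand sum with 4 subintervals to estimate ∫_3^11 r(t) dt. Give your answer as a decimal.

648

Δt = 2.
Sum = 2·[32.5 + 59.5 + 94.5 + 137.5] = 648.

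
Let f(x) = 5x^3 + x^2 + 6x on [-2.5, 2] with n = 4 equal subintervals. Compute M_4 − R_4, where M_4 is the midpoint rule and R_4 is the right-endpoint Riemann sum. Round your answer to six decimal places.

M_4 ≈ -26.39794922.
R_4 ≈ 50.05371094.
M_4 − R_4 ≈ -76.451660.

-76.451660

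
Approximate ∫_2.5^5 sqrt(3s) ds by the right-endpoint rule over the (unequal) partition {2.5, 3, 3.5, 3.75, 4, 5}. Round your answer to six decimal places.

Subinterval widths: 0.5, 0.5, 0.25, 0.25, 1.
Right endpoints: 3, 3.5, 3.75, 4, 5.
f(3) ≈ 3.000000, f(3.5) ≈ 3.240370, f(3.75) ≈ 3.354102, f(4) ≈ 3.464102, f(5) ≈ 3.872983.
Sum = Σ Δs_i · f(s_i).
Sum ≈ 8.697719.

8.697719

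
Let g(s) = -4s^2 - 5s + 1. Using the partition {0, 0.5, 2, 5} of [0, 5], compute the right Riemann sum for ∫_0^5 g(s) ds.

-410.75

Subinterval widths: 0.5, 1.5, 3.
Right endpoints: 0.5, 2, 5.
g(0.5) = -2.5, g(2) = -25, g(5) = -124.
Sum = Σ Δs_i · g(s_i).
Sum = -410.75.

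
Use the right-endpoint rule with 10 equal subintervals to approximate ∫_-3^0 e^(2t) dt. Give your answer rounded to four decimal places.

0.6633

Δt = (0 − (-3))/10 = 0.3.
Right endpoints: -2.7, -2.4, -2.1, -1.8, -1.5, -1.2, -0.9, -0.6, -0.3, 0.
f(-2.7) ≈ 0.0045, f(-2.4) ≈ 0.0082, f(-2.1) ≈ 0.0150, f(-1.8) ≈ 0.0273, f(-1.5) ≈ 0.0498, f(-1.2) ≈ 0.0907, f(-0.9) ≈ 0.1653, f(-0.6) ≈ 0.3012, f(-0.3) ≈ 0.5488, f(0) ≈ 1.0000.
Sum = Δt · [f(-2.7) + f(-2.4) + f(-2.1) + ...].
Sum ≈ 0.6633.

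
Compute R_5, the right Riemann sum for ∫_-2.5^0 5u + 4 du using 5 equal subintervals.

Δu = (0 − (-2.5))/5 = 0.5.
Right endpoints: -2, -1.5, -1, -0.5, 0.
f(-2) = -6, f(-1.5) = -3.5, f(-1) = -1, f(-0.5) = 1.5, f(0) = 4.
Sum = Δu · [f(-2) + f(-1.5) + f(-1) + f(-0.5) + f(0)].
Sum = -2.5.

-2.5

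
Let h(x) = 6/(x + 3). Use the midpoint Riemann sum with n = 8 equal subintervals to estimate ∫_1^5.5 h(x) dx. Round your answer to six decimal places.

4.518798

Δx = (5.5 − 1)/8 = 0.5625.
Midpoints: 1.28125, 1.84375, 2.40625, 2.96875, 3.53125, 4.09375, 4.65625, 5.21875.
h(1.28125) = 192/137, h(1.84375) = 192/155, h(2.40625) = 192/173, h(2.96875) = 192/191, h(3.53125) = 192/209, h(4.09375) = 192/227, h(4.65625) = 192/245, h(5.21875) = 192/263.
Sum = Δx · [h(1.28125) + h(1.84375) + h(2.40625) + ...].
Sum ≈ 4.518798.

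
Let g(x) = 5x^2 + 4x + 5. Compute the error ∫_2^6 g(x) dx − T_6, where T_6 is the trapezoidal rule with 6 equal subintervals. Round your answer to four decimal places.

Exact integral: ∫_2^6 g(x) dx ≈ 430.666667.
T_6 ≈ 432.148148.
Error ≈ 430.666667 − 432.148148 ≈ -1.4815.

-1.4815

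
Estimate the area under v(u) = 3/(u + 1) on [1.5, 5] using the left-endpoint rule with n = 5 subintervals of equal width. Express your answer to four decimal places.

2.8875

Δu = (5 − 1.5)/5 = 0.7.
Left endpoints: 1.5, 2.2, 2.9, 3.6, 4.3.
v(1.5) = 1.2, v(2.2) = 0.9375, v(2.9) = 10/13, v(3.6) = 15/23, v(4.3) = 30/53.
Sum = Δu · [v(1.5) + v(2.2) + v(2.9) + v(3.6) + v(4.3)].
Sum ≈ 2.8875.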